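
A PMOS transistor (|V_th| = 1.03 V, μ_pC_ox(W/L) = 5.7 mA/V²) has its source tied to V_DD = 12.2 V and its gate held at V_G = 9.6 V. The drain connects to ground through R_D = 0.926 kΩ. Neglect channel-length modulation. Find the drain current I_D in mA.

I_D = 7.02 mA

V_SG = V_DD − V_G = 12.2 − 9.6 = 2.6 V, so V_ov = 2.6 − 1.03 = 1.57 V.
Assume saturation: I_D = ½ k_p V_ov² = 0.5 × 5.7 × 1.57² = 7.02 mA, giving V_SD = V_DD − I_D R_D = 12.2 − 7.02 × 0.926 = 5.69 V.
V_SD = 5.69 V ≥ V_ov = 1.57 V, confirming saturation.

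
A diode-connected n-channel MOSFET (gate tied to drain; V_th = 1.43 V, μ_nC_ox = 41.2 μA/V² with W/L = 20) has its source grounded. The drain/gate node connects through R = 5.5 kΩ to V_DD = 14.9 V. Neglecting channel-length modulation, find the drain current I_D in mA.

With gate tied to drain, V_GS = V_DS ≥ V_GS − V_th, so the device is in saturation.
k_n = μ_nC_ox · (W/L) = 0.824 mA/V².
KCL at the drain: ½ k_n (V_GS − V_th)² = (V_DD − V_GS)/R.
Let x = V_GS − 1.43. Then 2.27 x² + x − 13.47 = 0, giving x = 2.23 V (positive root), so V_GS = 3.66 V.
I_D = (V_DD − V_GS)/R = (14.9 − 3.66) / 5.5 = 2.04 mA.

I_D = 2.04 mA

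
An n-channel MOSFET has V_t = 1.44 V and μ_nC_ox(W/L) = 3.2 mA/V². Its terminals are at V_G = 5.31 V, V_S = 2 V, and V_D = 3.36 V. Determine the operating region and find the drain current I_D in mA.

V_GS = V_G − V_S = 5.31 − 2 = 3.31 V; V_DS = V_D − V_S = 3.36 − 2 = 1.36 V.
V_ov = V_GS − V_t = 3.31 − 1.44 = 1.87 V.
Since V_DS = 1.36 V < V_ov = 1.87 V, the device is in the triode region.
I_D = k_n [V_ov · V_DS − ½ V_DS²] = 3.2 × [1.87 × 1.36 − 0.5 × 1.36²] = 5.18 mA.

Triode; I_D = 5.18 mA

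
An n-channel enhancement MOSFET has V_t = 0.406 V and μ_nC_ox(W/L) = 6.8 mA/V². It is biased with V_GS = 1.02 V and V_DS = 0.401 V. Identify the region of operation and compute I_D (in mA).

Triode; I_D = 1.13 mA

V_ov = V_GS − V_t = 1.02 − 0.406 = 0.614 V.
Since V_DS = 0.401 V < V_ov = 0.614 V, the device is in the triode region.
I_D = k_n [V_ov · V_DS − ½ V_DS²] = 6.8 × [0.614 × 0.401 − 0.5 × 0.401²] = 1.13 mA.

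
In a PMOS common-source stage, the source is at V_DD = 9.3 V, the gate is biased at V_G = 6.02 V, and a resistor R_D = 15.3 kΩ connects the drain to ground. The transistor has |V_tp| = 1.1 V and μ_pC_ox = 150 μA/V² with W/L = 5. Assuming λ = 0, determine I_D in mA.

V_SG = V_DD − V_G = 9.3 − 6.02 = 3.28 V, so V_ov = 3.28 − 1.1 = 2.18 V.
k_p = μ_pC_ox · (W/L) = 0.75 mA/V².
Assume saturation: I_D = ½ k_p V_ov² = 0.5 × 0.75 × 2.18² = 1.78 mA, giving V_SD = V_DD − I_D R_D = 9.3 − 1.78 × 15.3 = -18 V.
But -18 V < V_ov = 2.18 V, so the device is actually in triode.
In triode I_D = k_p[V_ov V_SD − ½ V_SD²] and I_D = (V_DD − V_SD)/R_D. Equating: 5.74 V_SD² − 26.02 V_SD + 9.3 = 0, giving V_SD = 0.391 V (the root below V_ov).
I_D = (9.3 − 0.391) / 15.3 = 0.582 mA.

I_D = 0.582 mA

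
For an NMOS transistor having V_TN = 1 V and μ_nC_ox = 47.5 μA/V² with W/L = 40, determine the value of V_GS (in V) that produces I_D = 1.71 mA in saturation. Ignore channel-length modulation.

V_GS = 2.34 V

k_n = μ_nC_ox · (W/L) = 1.9 mA/V².
In saturation I_D = ½ k_n (V_GS − V_TN)², so V_GS − V_TN = √(2 I_D / k_n) = √(2 × 1.71 / 1.9) = 1.34 V.
V_GS = 1 + 1.34 = 2.34 V.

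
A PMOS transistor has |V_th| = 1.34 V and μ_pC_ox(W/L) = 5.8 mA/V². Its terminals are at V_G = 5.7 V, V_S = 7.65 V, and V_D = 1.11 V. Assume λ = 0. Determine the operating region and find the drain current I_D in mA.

V_SG = V_S − V_G = 7.65 − 5.7 = 1.95 V; V_SD = V_S − V_D = 7.65 − 1.11 = 6.54 V.
V_ov = V_SG − |V_th| = 1.95 − 1.34 = 0.61 V.
Since V_SD = 6.54 V ≥ V_ov = 0.61 V, the device is in saturation.
I_D = ½ k_p V_ov² = 0.5 × 5.8 × 0.61² = 1.08 mA.

Saturation; I_D = 1.08 mA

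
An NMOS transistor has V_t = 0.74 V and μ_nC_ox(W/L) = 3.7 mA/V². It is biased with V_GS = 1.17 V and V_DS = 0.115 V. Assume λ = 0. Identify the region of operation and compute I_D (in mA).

V_ov = V_GS − V_t = 1.17 − 0.74 = 0.43 V.
Since V_DS = 0.115 V < V_ov = 0.43 V, the device is in the triode region.
I_D = k_n [V_ov · V_DS − ½ V_DS²] = 3.7 × [0.43 × 0.115 − 0.5 × 0.115²] = 0.158 mA.

Triode; I_D = 0.158 mA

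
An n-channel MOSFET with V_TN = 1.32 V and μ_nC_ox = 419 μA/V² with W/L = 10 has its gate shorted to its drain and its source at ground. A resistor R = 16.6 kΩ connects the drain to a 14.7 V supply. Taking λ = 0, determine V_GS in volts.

With gate tied to drain, V_GS = V_DS ≥ V_GS − V_TN, so the device is in saturation.
k_n = μ_nC_ox · (W/L) = 4.19 mA/V².
KCL at the drain: ½ k_n (V_GS − V_TN)² = (V_DD − V_GS)/R.
Let x = V_GS − 1.32. Then 34.8 x² + x − 13.38 = 0, giving x = 0.606 V (positive root), so V_GS = 1.93 V.
I_D = (V_DD − V_GS)/R = (14.7 − 1.93) / 16.6 = 0.77 mA.

V_GS = 1.93 V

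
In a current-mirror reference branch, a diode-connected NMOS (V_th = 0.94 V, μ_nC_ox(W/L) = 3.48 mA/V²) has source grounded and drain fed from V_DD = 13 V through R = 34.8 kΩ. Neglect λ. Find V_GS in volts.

With gate tied to drain, V_GS = V_DS ≥ V_GS − V_th, so the device is in saturation.
KCL at the drain: ½ k_n (V_GS − V_th)² = (V_DD − V_GS)/R.
Let x = V_GS − 0.94. Then 60.6 x² + x − 12.06 = 0, giving x = 0.438 V (positive root), so V_GS = 1.38 V.
I_D = (V_DD − V_GS)/R = (13 − 1.38) / 34.8 = 0.334 mA.

V_GS = 1.38 V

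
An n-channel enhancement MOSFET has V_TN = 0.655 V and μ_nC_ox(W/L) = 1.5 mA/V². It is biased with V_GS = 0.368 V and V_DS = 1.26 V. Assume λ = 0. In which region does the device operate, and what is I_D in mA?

Cutoff; I_D = 0 mA

V_GS = 0.368 V < V_TN = 0.655 V, so the transistor is in cutoff.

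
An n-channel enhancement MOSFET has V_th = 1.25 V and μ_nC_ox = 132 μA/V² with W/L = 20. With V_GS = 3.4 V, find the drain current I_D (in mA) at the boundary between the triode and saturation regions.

At the boundary V_DS = V_ov = V_GS − V_th = 3.4 − 1.25 = 2.15 V.
k_n = μ_nC_ox · (W/L) = 2.64 mA/V².
I_D = ½ k_n V_ov² = 0.5 × 2.64 × 2.15² = 6.1 mA.

I_D = 6.10 mA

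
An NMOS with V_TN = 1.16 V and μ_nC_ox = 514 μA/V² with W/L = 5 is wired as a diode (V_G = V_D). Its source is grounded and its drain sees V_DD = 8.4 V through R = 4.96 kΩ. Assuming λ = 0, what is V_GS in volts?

V_GS = 2.15 V

With gate tied to drain, V_GS = V_DS ≥ V_GS − V_TN, so the device is in saturation.
k_n = μ_nC_ox · (W/L) = 2.57 mA/V².
KCL at the drain: ½ k_n (V_GS − V_TN)² = (V_DD − V_GS)/R.
Let x = V_GS − 1.16. Then 6.37 x² + x − 7.24 = 0, giving x = 0.99 V (positive root), so V_GS = 2.15 V.
I_D = (V_DD − V_GS)/R = (8.4 − 2.15) / 4.96 = 1.26 mA.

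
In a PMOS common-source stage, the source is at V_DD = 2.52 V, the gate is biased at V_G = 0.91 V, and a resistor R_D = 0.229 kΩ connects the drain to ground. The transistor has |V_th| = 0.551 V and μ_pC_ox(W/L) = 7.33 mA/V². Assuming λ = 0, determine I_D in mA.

I_D = 4.11 mA

V_SG = V_DD − V_G = 2.52 − 0.91 = 1.61 V, so V_ov = 1.61 − 0.551 = 1.06 V.
Assume saturation: I_D = ½ k_p V_ov² = 0.5 × 7.33 × 1.06² = 4.11 mA, giving V_SD = V_DD − I_D R_D = 2.52 − 4.11 × 0.229 = 1.58 V.
V_SD = 1.58 V ≥ V_ov = 1.06 V, confirming saturation.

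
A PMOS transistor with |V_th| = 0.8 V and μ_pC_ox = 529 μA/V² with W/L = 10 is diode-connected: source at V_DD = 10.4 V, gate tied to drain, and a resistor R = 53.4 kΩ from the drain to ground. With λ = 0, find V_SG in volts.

With gate tied to drain, V_SG = V_SD ≥ V_SG − |V_th|, so the device is in saturation.
k_p = μ_pC_ox · (W/L) = 5.29 mA/V².
KCL at the drain: ½ k_p (V_SG − |V_th|)² = (V_DD − V_SG)/R.
Let x = V_SG − 0.8. Then 141 x² + x − 9.6 = 0, giving x = 0.257 V (positive root), so V_SG = 1.06 V.
I_D = (V_DD − V_SG)/R = (10.4 − 1.06) / 53.4 = 0.175 mA.

V_SG = 1.06 V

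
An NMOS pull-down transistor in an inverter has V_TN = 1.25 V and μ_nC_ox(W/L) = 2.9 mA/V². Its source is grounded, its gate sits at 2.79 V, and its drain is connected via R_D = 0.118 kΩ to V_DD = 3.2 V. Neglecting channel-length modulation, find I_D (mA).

V_GS = V_G = 2.79 V, so V_ov = 2.79 − 1.25 = 1.54 V.
Assume saturation: I_D = ½ k_n V_ov² = 0.5 × 2.9 × 1.54² = 3.44 mA, giving V_DS = V_DD − I_D R_D = 3.2 − 3.44 × 0.118 = 2.79 V.
V_DS = 2.79 V ≥ V_ov = 1.54 V, confirming saturation.

I_D = 3.44 mA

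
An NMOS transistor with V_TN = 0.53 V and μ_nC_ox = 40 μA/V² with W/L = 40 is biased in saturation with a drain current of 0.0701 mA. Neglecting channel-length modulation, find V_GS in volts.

k_n = μ_nC_ox · (W/L) = 1.6 mA/V².
In saturation I_D = ½ k_n (V_GS − V_TN)², so V_GS − V_TN = √(2 I_D / k_n) = √(2 × 0.0701 / 1.6) = 0.296 V.
V_GS = 0.53 + 0.296 = 0.826 V.

V_GS = 0.826 V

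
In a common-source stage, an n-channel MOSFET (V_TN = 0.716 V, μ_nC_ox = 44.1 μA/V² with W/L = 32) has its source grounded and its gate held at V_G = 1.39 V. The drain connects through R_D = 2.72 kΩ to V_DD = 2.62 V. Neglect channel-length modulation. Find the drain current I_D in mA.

V_GS = V_G = 1.39 V, so V_ov = 1.39 − 0.716 = 0.674 V.
k_n = μ_nC_ox · (W/L) = 1.411 mA/V².
Assume saturation: I_D = ½ k_n V_ov² = 0.5 × 1.411 × 0.674² = 0.321 mA, giving V_DS = V_DD − I_D R_D = 2.62 − 0.321 × 2.72 = 1.75 V.
V_DS = 1.75 V ≥ V_ov = 0.674 V, confirming saturation.

I_D = 0.321 mA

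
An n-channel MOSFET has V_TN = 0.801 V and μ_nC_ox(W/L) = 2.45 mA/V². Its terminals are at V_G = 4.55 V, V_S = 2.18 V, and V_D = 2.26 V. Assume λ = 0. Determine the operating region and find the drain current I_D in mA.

Triode; I_D = 0.300 mA

V_GS = V_G − V_S = 4.55 − 2.18 = 2.37 V; V_DS = V_D − V_S = 2.26 − 2.18 = 0.08 V.
V_ov = V_GS − V_TN = 2.37 − 0.801 = 1.57 V.
Since V_DS = 0.08 V < V_ov = 1.57 V, the device is in the triode region.
I_D = k_n [V_ov · V_DS − ½ V_DS²] = 2.45 × [1.57 × 0.08 − 0.5 × 0.08²] = 0.3 mA.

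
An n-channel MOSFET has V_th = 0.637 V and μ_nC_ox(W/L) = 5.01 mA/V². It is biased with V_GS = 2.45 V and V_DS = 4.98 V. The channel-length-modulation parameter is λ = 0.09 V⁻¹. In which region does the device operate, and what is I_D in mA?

Saturation; I_D = 11.9 mA

V_ov = V_GS − V_th = 2.45 − 0.637 = 1.81 V.
Since V_DS = 4.98 V ≥ V_ov = 1.81 V, the device is in saturation.
I_D = ½ k_n V_ov² (1 + λ V_DS) = 0.5 × 5.01 × 1.81² × (1 + 0.09 × 4.98) = 11.9 mA.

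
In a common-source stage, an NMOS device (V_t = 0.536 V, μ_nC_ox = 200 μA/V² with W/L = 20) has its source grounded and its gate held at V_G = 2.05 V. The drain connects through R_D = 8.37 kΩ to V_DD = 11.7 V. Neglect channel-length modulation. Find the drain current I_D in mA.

V_GS = V_G = 2.05 V, so V_ov = 2.05 − 0.536 = 1.51 V.
k_n = μ_nC_ox · (W/L) = 4 mA/V².
Assume saturation: I_D = ½ k_n V_ov² = 0.5 × 4 × 1.51² = 4.58 mA, giving V_DS = V_DD − I_D R_D = 11.7 − 4.58 × 8.37 = -26.7 V.
But -26.7 V < V_ov = 1.51 V, so the device is actually in triode.
In triode I_D = k_n[V_ov V_DS − ½ V_DS²] and I_D = (V_DD − V_DS)/R_D. Equating: 16.7 V_DS² − 51.69 V_DS + 11.7 = 0, giving V_DS = 0.246 V (the root below V_ov).
I_D = (11.7 − 0.246) / 8.37 = 1.37 mA.

I_D = 1.37 mA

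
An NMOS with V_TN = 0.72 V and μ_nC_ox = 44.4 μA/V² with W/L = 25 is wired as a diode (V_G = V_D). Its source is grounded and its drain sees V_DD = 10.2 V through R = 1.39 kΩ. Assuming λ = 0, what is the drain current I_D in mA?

I_D = 4.72 mA

With gate tied to drain, V_GS = V_DS ≥ V_GS − V_TN, so the device is in saturation.
k_n = μ_nC_ox · (W/L) = 1.11 mA/V².
KCL at the drain: ½ k_n (V_GS − V_TN)² = (V_DD − V_GS)/R.
Let x = V_GS − 0.72. Then 0.771 x² + x − 9.48 = 0, giving x = 2.92 V (positive root), so V_GS = 3.64 V.
I_D = (V_DD − V_GS)/R = (10.2 − 3.64) / 1.39 = 4.72 mA.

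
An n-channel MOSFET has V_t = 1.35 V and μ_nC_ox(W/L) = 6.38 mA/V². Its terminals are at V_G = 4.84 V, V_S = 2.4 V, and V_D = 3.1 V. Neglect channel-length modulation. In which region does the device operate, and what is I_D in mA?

Triode; I_D = 3.30 mA

V_GS = V_G − V_S = 4.84 − 2.4 = 2.44 V; V_DS = V_D − V_S = 3.1 − 2.4 = 0.7 V.
V_ov = V_GS − V_t = 2.44 − 1.35 = 1.09 V.
Since V_DS = 0.7 V < V_ov = 1.09 V, the device is in the triode region.
I_D = k_n [V_ov · V_DS − ½ V_DS²] = 6.38 × [1.09 × 0.7 − 0.5 × 0.7²] = 3.3 mA.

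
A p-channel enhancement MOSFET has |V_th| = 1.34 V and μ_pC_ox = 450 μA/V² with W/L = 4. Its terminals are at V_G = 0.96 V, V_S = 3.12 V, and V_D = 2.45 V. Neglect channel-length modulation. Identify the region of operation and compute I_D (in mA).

Triode; I_D = 0.585 mA

V_SG = V_S − V_G = 3.12 − 0.96 = 2.16 V; V_SD = V_S − V_D = 3.12 − 2.45 = 0.67 V.
k_p = μ_pC_ox · (W/L) = 1.8 mA/V².
V_ov = V_SG − |V_th| = 2.16 − 1.34 = 0.82 V.
Since V_SD = 0.67 V < V_ov = 0.82 V, the device is in the triode region.
I_D = k_p [V_ov · V_SD − ½ V_SD²] = 1.8 × [0.82 × 0.67 − 0.5 × 0.67²] = 0.585 mA.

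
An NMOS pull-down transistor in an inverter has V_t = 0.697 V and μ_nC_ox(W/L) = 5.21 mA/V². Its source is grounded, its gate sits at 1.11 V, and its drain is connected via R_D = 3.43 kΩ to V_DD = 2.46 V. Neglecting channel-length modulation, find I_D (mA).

I_D = 0.444 mA

V_GS = V_G = 1.11 V, so V_ov = 1.11 − 0.697 = 0.413 V.
Assume saturation: I_D = ½ k_n V_ov² = 0.5 × 5.21 × 0.413² = 0.444 mA, giving V_DS = V_DD − I_D R_D = 2.46 − 0.444 × 3.43 = 0.936 V.
V_DS = 0.936 V ≥ V_ov = 0.413 V, confirming saturation.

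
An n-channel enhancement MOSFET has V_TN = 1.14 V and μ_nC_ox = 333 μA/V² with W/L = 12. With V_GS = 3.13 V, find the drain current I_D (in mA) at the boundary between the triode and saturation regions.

I_D = 7.91 mA

At the boundary V_DS = V_ov = V_GS − V_TN = 3.13 − 1.14 = 1.99 V.
k_n = μ_nC_ox · (W/L) = 3.996 mA/V².
I_D = ½ k_n V_ov² = 0.5 × 3.996 × 1.99² = 7.91 mA.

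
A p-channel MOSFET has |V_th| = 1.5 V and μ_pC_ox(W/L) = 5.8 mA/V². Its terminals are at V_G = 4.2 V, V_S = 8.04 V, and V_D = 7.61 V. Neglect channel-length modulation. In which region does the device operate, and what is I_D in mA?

V_SG = V_S − V_G = 8.04 − 4.2 = 3.84 V; V_SD = V_S − V_D = 8.04 − 7.61 = 0.43 V.
V_ov = V_SG − |V_th| = 3.84 − 1.5 = 2.34 V.
Since V_SD = 0.43 V < V_ov = 2.34 V, the device is in the triode region.
I_D = k_p [V_ov · V_SD − ½ V_SD²] = 5.8 × [2.34 × 0.43 − 0.5 × 0.43²] = 5.3 mA.

Triode; I_D = 5.30 mA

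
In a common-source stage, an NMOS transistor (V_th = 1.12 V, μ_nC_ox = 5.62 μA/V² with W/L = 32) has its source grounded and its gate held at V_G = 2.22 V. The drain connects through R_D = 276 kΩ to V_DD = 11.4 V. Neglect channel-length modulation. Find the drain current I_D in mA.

V_GS = V_G = 2.22 V, so V_ov = 2.22 − 1.12 = 1.1 V.
k_n = μ_nC_ox · (W/L) = 0.1798 mA/V².
Assume saturation: I_D = ½ k_n V_ov² = 0.5 × 0.1798 × 1.1² = 0.109 mA, giving V_DS = V_DD − I_D R_D = 11.4 − 0.109 × 276 = -18.6 V.
But -18.6 V < V_ov = 1.1 V, so the device is actually in triode.
In triode I_D = k_n[V_ov V_DS − ½ V_DS²] and I_D = (V_DD − V_DS)/R_D. Equating: 24.8 V_DS² − 55.6 V_DS + 11.4 = 0, giving V_DS = 0.228 V (the root below V_ov).
I_D = (11.4 − 0.228) / 276 = 0.0405 mA.

I_D = 0.0405 mA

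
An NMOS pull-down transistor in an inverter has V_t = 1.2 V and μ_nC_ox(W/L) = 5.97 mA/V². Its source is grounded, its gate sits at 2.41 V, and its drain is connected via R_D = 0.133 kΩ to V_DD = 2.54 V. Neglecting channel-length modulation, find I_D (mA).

I_D = 4.37 mA

V_GS = V_G = 2.41 V, so V_ov = 2.41 − 1.2 = 1.21 V.
Assume saturation: I_D = ½ k_n V_ov² = 0.5 × 5.97 × 1.21² = 4.37 mA, giving V_DS = V_DD − I_D R_D = 2.54 − 4.37 × 0.133 = 1.96 V.
V_DS = 1.96 V ≥ V_ov = 1.21 V, confirming saturation.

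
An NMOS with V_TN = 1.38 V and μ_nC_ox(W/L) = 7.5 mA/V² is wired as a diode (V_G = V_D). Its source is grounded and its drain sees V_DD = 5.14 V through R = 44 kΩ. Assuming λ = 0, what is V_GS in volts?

With gate tied to drain, V_GS = V_DS ≥ V_GS − V_TN, so the device is in saturation.
KCL at the drain: ½ k_n (V_GS − V_TN)² = (V_DD − V_GS)/R.
Let x = V_GS − 1.38. Then 165 x² + x − 3.76 = 0, giving x = 0.148 V (positive root), so V_GS = 1.53 V.
I_D = (V_DD − V_GS)/R = (5.14 − 1.53) / 44 = 0.0821 mA.

V_GS = 1.53 V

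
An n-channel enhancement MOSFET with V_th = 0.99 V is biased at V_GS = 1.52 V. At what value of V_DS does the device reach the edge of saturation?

The boundary between triode and saturation is V_DS = V_GS − V_th = V_ov.
V_ov = 1.52 − 0.99 = 0.53 V.

V_DS,sat = 0.530 V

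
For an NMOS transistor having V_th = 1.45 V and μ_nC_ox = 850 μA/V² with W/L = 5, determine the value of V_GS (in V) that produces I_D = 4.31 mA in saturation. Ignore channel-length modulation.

k_n = μ_nC_ox · (W/L) = 4.25 mA/V².
In saturation I_D = ½ k_n (V_GS − V_th)², so V_GS − V_th = √(2 I_D / k_n) = √(2 × 4.31 / 4.25) = 1.42 V.
V_GS = 1.45 + 1.42 = 2.87 V.

V_GS = 2.87 V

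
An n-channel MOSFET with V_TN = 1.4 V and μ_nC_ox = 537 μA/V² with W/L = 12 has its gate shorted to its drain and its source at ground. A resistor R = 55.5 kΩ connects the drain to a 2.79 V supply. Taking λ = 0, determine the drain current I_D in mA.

I_D = 0.0235 mA

With gate tied to drain, V_GS = V_DS ≥ V_GS − V_TN, so the device is in saturation.
k_n = μ_nC_ox · (W/L) = 6.444 mA/V².
KCL at the drain: ½ k_n (V_GS − V_TN)² = (V_DD − V_GS)/R.
Let x = V_GS − 1.4. Then 179 x² + x − 1.39 = 0, giving x = 0.0854 V (positive root), so V_GS = 1.49 V.
I_D = (V_DD − V_GS)/R = (2.79 − 1.49) / 55.5 = 0.0235 mA.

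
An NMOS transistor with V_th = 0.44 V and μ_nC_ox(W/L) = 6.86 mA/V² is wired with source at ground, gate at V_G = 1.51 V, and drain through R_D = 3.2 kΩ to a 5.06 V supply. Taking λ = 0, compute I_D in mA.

V_GS = V_G = 1.51 V, so V_ov = 1.51 − 0.44 = 1.07 V.
Assume saturation: I_D = ½ k_n V_ov² = 0.5 × 6.86 × 1.07² = 3.93 mA, giving V_DS = V_DD − I_D R_D = 5.06 − 3.93 × 3.2 = -7.51 V.
But -7.51 V < V_ov = 1.07 V, so the device is actually in triode.
In triode I_D = k_n[V_ov V_DS − ½ V_DS²] and I_D = (V_DD − V_DS)/R_D. Equating: 11 V_DS² − 24.49 V_DS + 5.06 = 0, giving V_DS = 0.23 V (the root below V_ov).
I_D = (5.06 − 0.23) / 3.2 = 1.51 mA.

I_D = 1.51 mA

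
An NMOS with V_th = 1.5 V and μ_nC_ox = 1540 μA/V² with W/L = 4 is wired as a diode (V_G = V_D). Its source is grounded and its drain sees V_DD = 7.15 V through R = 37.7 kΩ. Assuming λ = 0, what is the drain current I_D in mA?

I_D = 0.144 mA

With gate tied to drain, V_GS = V_DS ≥ V_GS − V_th, so the device is in saturation.
k_n = μ_nC_ox · (W/L) = 6.16 mA/V².
KCL at the drain: ½ k_n (V_GS − V_th)² = (V_DD − V_GS)/R.
Let x = V_GS − 1.5. Then 116 x² + x − 5.65 = 0, giving x = 0.216 V (positive root), so V_GS = 1.72 V.
I_D = (V_DD − V_GS)/R = (7.15 − 1.72) / 37.7 = 0.144 mA.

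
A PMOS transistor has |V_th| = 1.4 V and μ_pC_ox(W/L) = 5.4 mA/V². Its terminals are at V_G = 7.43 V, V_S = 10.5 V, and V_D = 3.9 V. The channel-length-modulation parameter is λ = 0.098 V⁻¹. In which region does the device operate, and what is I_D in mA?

Saturation; I_D = 12.4 mA

V_SG = V_S − V_G = 10.5 − 7.43 = 3.07 V; V_SD = V_S − V_D = 10.5 − 3.9 = 6.6 V.
V_ov = V_SG − |V_th| = 3.07 − 1.4 = 1.67 V.
Since V_SD = 6.6 V ≥ V_ov = 1.67 V, the device is in saturation.
I_D = ½ k_p V_ov² (1 + λ V_SD) = 0.5 × 5.4 × 1.67² × (1 + 0.098 × 6.6) = 12.4 mA.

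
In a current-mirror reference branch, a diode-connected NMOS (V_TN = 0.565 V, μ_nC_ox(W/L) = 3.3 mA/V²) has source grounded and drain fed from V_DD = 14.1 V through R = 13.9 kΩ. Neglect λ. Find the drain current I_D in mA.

I_D = 0.920 mA

With gate tied to drain, V_GS = V_DS ≥ V_GS − V_TN, so the device is in saturation.
KCL at the drain: ½ k_n (V_GS − V_TN)² = (V_DD − V_GS)/R.
Let x = V_GS − 0.565. Then 22.9 x² + x − 13.54 = 0, giving x = 0.747 V (positive root), so V_GS = 1.31 V.
I_D = (V_DD − V_GS)/R = (14.1 − 1.31) / 13.9 = 0.92 mA.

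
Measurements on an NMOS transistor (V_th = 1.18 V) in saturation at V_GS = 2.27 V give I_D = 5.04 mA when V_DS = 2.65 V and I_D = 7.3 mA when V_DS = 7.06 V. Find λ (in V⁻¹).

λ = 0.139 V⁻¹

With V_GS fixed, I_D ∝ (1 + λ V_DS) in saturation, so I_D2/I_D1 = (1 + λ V_DS2)/(1 + λ V_DS1).
7.3/5.04 = 1.448 = (1 + 7.06 λ)/(1 + 2.65 λ).
Solving: λ (I_D1 V_DS2 − I_D2 V_DS1) = I_D2 − I_D1, so λ = (7.3 − 5.04) / (5.04 × 7.06 − 7.3 × 2.65) = 2.26 / 16.2 = 0.139 V⁻¹.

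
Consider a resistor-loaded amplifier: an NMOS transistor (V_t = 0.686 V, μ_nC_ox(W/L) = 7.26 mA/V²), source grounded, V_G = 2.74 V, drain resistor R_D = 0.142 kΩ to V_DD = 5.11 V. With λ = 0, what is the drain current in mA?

I_D = 15.3 mA

V_GS = V_G = 2.74 V, so V_ov = 2.74 − 0.686 = 2.05 V.
Assume saturation: I_D = ½ k_n V_ov² = 0.5 × 7.26 × 2.05² = 15.3 mA, giving V_DS = V_DD − I_D R_D = 5.11 − 15.3 × 0.142 = 2.94 V.
V_DS = 2.94 V ≥ V_ov = 2.05 V, confirming saturation.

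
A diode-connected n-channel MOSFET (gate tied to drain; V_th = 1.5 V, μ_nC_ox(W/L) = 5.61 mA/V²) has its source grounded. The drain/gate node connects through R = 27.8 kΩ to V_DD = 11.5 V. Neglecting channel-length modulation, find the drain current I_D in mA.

With gate tied to drain, V_GS = V_DS ≥ V_GS − V_th, so the device is in saturation.
KCL at the drain: ½ k_n (V_GS − V_th)² = (V_DD − V_GS)/R.
Let x = V_GS − 1.5. Then 78 x² + x − 10 = 0, giving x = 0.352 V (positive root), so V_GS = 1.85 V.
I_D = (V_DD − V_GS)/R = (11.5 − 1.85) / 27.8 = 0.347 mA.

I_D = 0.347 mA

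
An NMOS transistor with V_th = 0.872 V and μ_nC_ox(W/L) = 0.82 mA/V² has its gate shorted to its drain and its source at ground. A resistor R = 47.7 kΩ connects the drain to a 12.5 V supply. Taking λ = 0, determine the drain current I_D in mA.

I_D = 0.228 mA

With gate tied to drain, V_GS = V_DS ≥ V_GS − V_th, so the device is in saturation.
KCL at the drain: ½ k_n (V_GS − V_th)² = (V_DD − V_GS)/R.
Let x = V_GS − 0.872. Then 19.6 x² + x − 11.63 = 0, giving x = 0.746 V (positive root), so V_GS = 1.62 V.
I_D = (V_DD − V_GS)/R = (12.5 − 1.62) / 47.7 = 0.228 mA.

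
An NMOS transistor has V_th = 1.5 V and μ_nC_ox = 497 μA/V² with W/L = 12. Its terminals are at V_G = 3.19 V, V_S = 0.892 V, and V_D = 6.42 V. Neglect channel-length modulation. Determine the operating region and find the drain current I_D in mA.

Saturation; I_D = 1.90 mA

V_GS = V_G − V_S = 3.19 − 0.892 = 2.3 V; V_DS = V_D − V_S = 6.42 − 0.892 = 5.53 V.
k_n = μ_nC_ox · (W/L) = 5.964 mA/V².
V_ov = V_GS − V_th = 2.3 − 1.5 = 0.798 V.
Since V_DS = 5.53 V ≥ V_ov = 0.798 V, the device is in saturation.
I_D = ½ k_n V_ov² = 0.5 × 5.964 × 0.798² = 1.9 mA.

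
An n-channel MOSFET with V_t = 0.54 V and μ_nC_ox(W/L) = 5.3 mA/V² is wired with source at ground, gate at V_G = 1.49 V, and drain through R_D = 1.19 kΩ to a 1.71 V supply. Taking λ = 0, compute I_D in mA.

V_GS = V_G = 1.49 V, so V_ov = 1.49 − 0.54 = 0.95 V.
Assume saturation: I_D = ½ k_n V_ov² = 0.5 × 5.3 × 0.95² = 2.39 mA, giving V_DS = V_DD − I_D R_D = 1.71 − 2.39 × 1.19 = -1.14 V.
But -1.14 V < V_ov = 0.95 V, so the device is actually in triode.
In triode I_D = k_n[V_ov V_DS − ½ V_DS²] and I_D = (V_DD − V_DS)/R_D. Equating: 3.15 V_DS² − 6.992 V_DS + 1.71 = 0, giving V_DS = 0.28 V (the root below V_ov).
I_D = (1.71 − 0.28) / 1.19 = 1.2 mA.

I_D = 1.20 mA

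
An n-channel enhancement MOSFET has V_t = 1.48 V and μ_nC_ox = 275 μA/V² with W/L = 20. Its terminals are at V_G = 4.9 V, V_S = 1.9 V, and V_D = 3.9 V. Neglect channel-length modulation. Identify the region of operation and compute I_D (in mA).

Saturation; I_D = 6.35 mA

V_GS = V_G − V_S = 4.9 − 1.9 = 3 V; V_DS = V_D − V_S = 3.9 − 1.9 = 2 V.
k_n = μ_nC_ox · (W/L) = 5.5 mA/V².
V_ov = V_GS − V_t = 3 − 1.48 = 1.52 V.
Since V_DS = 2 V ≥ V_ov = 1.52 V, the device is in saturation.
I_D = ½ k_n V_ov² = 0.5 × 5.5 × 1.52² = 6.35 mA.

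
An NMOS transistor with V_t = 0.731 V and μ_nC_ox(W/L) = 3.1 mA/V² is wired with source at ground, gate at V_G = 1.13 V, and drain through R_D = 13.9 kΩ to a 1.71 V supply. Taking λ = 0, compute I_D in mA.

V_GS = V_G = 1.13 V, so V_ov = 1.13 − 0.731 = 0.399 V.
Assume saturation: I_D = ½ k_n V_ov² = 0.5 × 3.1 × 0.399² = 0.247 mA, giving V_DS = V_DD − I_D R_D = 1.71 − 0.247 × 13.9 = -1.72 V.
But -1.72 V < V_ov = 0.399 V, so the device is actually in triode.
In triode I_D = k_n[V_ov V_DS − ½ V_DS²] and I_D = (V_DD − V_DS)/R_D. Equating: 21.5 V_DS² − 18.19 V_DS + 1.71 = 0, giving V_DS = 0.108 V (the root below V_ov).
I_D = (1.71 − 0.108) / 13.9 = 0.115 mA.

I_D = 0.115 mA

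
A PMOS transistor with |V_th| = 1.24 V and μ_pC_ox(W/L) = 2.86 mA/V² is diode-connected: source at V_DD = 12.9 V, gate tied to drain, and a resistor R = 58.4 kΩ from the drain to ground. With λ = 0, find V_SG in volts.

With gate tied to drain, V_SG = V_SD ≥ V_SG − |V_th|, so the device is in saturation.
KCL at the drain: ½ k_p (V_SG − |V_th|)² = (V_DD − V_SG)/R.
Let x = V_SG − 1.24. Then 83.5 x² + x − 11.66 = 0, giving x = 0.368 V (positive root), so V_SG = 1.61 V.
I_D = (V_DD − V_SG)/R = (12.9 − 1.61) / 58.4 = 0.193 mA.

V_SG = 1.61 V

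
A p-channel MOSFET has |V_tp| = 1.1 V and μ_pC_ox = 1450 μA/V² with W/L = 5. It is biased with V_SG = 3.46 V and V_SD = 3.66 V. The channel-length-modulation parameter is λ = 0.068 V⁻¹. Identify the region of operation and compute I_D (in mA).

k_p = μ_pC_ox · (W/L) = 7.25 mA/V².
V_ov = V_SG − |V_tp| = 3.46 − 1.1 = 2.36 V.
Since V_SD = 3.66 V ≥ V_ov = 2.36 V, the device is in saturation.
I_D = ½ k_p V_ov² (1 + λ V_SD) = 0.5 × 7.25 × 2.36² × (1 + 0.068 × 3.66) = 25.2 mA.

Saturation; I_D = 25.2 mA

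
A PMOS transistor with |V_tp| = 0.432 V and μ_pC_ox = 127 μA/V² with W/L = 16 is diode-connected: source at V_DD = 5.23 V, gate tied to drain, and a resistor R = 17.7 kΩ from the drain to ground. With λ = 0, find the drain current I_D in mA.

I_D = 0.243 mA

With gate tied to drain, V_SG = V_SD ≥ V_SG − |V_tp|, so the device is in saturation.
k_p = μ_pC_ox · (W/L) = 2.032 mA/V².
KCL at the drain: ½ k_p (V_SG − |V_tp|)² = (V_DD − V_SG)/R.
Let x = V_SG − 0.432. Then 18 x² + x − 4.798 = 0, giving x = 0.489 V (positive root), so V_SG = 0.921 V.
I_D = (V_DD − V_SG)/R = (5.23 − 0.921) / 17.7 = 0.243 mA.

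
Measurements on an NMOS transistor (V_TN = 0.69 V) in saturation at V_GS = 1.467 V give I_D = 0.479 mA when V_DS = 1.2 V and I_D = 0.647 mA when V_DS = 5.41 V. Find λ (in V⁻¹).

λ = 0.0926 V⁻¹

With V_GS fixed, I_D ∝ (1 + λ V_DS) in saturation, so I_D2/I_D1 = (1 + λ V_DS2)/(1 + λ V_DS1).
0.647/0.479 = 1.351 = (1 + 5.41 λ)/(1 + 1.2 λ).
Solving: λ (I_D1 V_DS2 − I_D2 V_DS1) = I_D2 − I_D1, so λ = (0.647 − 0.479) / (0.479 × 5.41 − 0.647 × 1.2) = 0.168 / 1.81 = 0.0926 V⁻¹.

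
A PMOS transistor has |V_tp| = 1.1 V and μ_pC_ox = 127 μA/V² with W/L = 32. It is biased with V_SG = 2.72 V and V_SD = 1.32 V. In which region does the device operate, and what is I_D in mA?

k_p = μ_pC_ox · (W/L) = 4.064 mA/V².
V_ov = V_SG − |V_tp| = 2.72 − 1.1 = 1.62 V.
Since V_SD = 1.32 V < V_ov = 1.62 V, the device is in the triode region.
I_D = k_p [V_ov · V_SD − ½ V_SD²] = 4.064 × [1.62 × 1.32 − 0.5 × 1.32²] = 5.15 mA.

Triode; I_D = 5.15 mA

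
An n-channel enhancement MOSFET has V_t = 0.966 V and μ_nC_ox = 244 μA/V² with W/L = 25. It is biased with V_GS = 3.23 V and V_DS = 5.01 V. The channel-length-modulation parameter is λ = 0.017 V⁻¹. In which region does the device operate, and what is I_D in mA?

Saturation; I_D = 17.0 mA

k_n = μ_nC_ox · (W/L) = 6.1 mA/V².
V_ov = V_GS − V_t = 3.23 − 0.966 = 2.26 V.
Since V_DS = 5.01 V ≥ V_ov = 2.26 V, the device is in saturation.
I_D = ½ k_n V_ov² (1 + λ V_DS) = 0.5 × 6.1 × 2.26² × (1 + 0.017 × 5.01) = 17 mA.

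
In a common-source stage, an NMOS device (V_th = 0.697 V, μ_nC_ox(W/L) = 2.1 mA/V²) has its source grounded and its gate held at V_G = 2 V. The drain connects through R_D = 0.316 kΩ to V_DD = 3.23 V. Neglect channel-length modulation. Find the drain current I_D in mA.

V_GS = V_G = 2 V, so V_ov = 2 − 0.697 = 1.3 V.
Assume saturation: I_D = ½ k_n V_ov² = 0.5 × 2.1 × 1.3² = 1.78 mA, giving V_DS = V_DD − I_D R_D = 3.23 − 1.78 × 0.316 = 2.67 V.
V_DS = 2.67 V ≥ V_ov = 1.3 V, confirming saturation.

I_D = 1.78 mA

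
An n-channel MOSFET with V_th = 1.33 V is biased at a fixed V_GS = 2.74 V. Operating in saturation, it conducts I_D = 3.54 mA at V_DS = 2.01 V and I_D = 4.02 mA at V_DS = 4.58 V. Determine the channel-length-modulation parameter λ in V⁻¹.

With V_GS fixed, I_D ∝ (1 + λ V_DS) in saturation, so I_D2/I_D1 = (1 + λ V_DS2)/(1 + λ V_DS1).
4.02/3.54 = 1.136 = (1 + 4.58 λ)/(1 + 2.01 λ).
Solving: λ (I_D1 V_DS2 − I_D2 V_DS1) = I_D2 − I_D1, so λ = (4.02 − 3.54) / (3.54 × 4.58 − 4.02 × 2.01) = 0.48 / 8.13 = 0.059 V⁻¹.

λ = 0.0590 V⁻¹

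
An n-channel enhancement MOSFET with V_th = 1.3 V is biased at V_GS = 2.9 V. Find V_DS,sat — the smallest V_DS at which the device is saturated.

V_DS,sat = 1.60 V

The boundary between triode and saturation is V_DS = V_GS − V_th = V_ov.
V_ov = 2.9 − 1.3 = 1.6 V.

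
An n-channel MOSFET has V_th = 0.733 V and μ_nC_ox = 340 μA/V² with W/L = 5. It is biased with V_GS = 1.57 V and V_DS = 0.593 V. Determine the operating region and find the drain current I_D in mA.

k_n = μ_nC_ox · (W/L) = 1.7 mA/V².
V_ov = V_GS − V_th = 1.57 − 0.733 = 0.837 V.
Since V_DS = 0.593 V < V_ov = 0.837 V, the device is in the triode region.
I_D = k_n [V_ov · V_DS − ½ V_DS²] = 1.7 × [0.837 × 0.593 − 0.5 × 0.593²] = 0.545 mA.

Triode; I_D = 0.545 mA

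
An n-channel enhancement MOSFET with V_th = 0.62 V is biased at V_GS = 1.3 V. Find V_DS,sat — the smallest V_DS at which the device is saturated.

V_DS,sat = 0.680 V

The boundary between triode and saturation is V_DS = V_GS − V_th = V_ov.
V_ov = 1.3 − 0.62 = 0.68 V.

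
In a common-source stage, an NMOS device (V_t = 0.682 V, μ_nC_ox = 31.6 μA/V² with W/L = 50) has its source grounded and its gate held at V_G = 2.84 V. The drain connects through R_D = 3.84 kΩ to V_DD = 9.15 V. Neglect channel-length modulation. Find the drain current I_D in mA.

I_D = 2.18 mA

V_GS = V_G = 2.84 V, so V_ov = 2.84 − 0.682 = 2.16 V.
k_n = μ_nC_ox · (W/L) = 1.58 mA/V².
Assume saturation: I_D = ½ k_n V_ov² = 0.5 × 1.58 × 2.16² = 3.68 mA, giving V_DS = V_DD − I_D R_D = 9.15 − 3.68 × 3.84 = -4.98 V.
But -4.98 V < V_ov = 2.16 V, so the device is actually in triode.
In triode I_D = k_n[V_ov V_DS − ½ V_DS²] and I_D = (V_DD − V_DS)/R_D. Equating: 3.03 V_DS² − 14.09 V_DS + 9.15 = 0, giving V_DS = 0.78 V (the root below V_ov).
I_D = (9.15 − 0.78) / 3.84 = 2.18 mA.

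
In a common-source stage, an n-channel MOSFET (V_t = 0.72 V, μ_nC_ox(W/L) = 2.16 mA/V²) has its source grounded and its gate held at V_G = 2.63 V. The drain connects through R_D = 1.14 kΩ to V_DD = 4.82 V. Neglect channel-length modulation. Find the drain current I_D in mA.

V_GS = V_G = 2.63 V, so V_ov = 2.63 − 0.72 = 1.91 V.
Assume saturation: I_D = ½ k_n V_ov² = 0.5 × 2.16 × 1.91² = 3.94 mA, giving V_DS = V_DD − I_D R_D = 4.82 − 3.94 × 1.14 = 0.328 V.
But 0.328 V < V_ov = 1.91 V, so the device is actually in triode.
In triode I_D = k_n[V_ov V_DS − ½ V_DS²] and I_D = (V_DD − V_DS)/R_D. Equating: 1.23 V_DS² − 5.703 V_DS + 4.82 = 0, giving V_DS = 1.11 V (the root below V_ov).
I_D = (4.82 − 1.11) / 1.14 = 3.25 mA.

I_D = 3.25 mA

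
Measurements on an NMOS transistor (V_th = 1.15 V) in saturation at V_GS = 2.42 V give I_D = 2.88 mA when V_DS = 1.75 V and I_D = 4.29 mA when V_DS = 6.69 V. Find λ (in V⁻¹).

With V_GS fixed, I_D ∝ (1 + λ V_DS) in saturation, so I_D2/I_D1 = (1 + λ V_DS2)/(1 + λ V_DS1).
4.29/2.88 = 1.49 = (1 + 6.69 λ)/(1 + 1.75 λ).
Solving: λ (I_D1 V_DS2 − I_D2 V_DS1) = I_D2 − I_D1, so λ = (4.29 − 2.88) / (2.88 × 6.69 − 4.29 × 1.75) = 1.41 / 11.8 = 0.12 V⁻¹.

λ = 0.120 V⁻¹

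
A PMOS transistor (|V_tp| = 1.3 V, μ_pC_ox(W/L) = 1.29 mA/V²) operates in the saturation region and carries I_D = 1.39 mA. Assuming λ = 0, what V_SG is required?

In saturation I_D = ½ k_p (V_SG − |V_tp|)², so V_SG − |V_tp| = √(2 I_D / k_p) = √(2 × 1.39 / 1.29) = 1.47 V.
V_SG = 1.3 + 1.47 = 2.77 V.

V_SG = 2.77 V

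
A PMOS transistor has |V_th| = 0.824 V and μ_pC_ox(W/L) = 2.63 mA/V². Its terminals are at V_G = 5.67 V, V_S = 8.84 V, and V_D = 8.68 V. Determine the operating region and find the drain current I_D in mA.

Triode; I_D = 0.954 mA

V_SG = V_S − V_G = 8.84 − 5.67 = 3.17 V; V_SD = V_S − V_D = 8.84 − 8.68 = 0.16 V.
V_ov = V_SG − |V_th| = 3.17 − 0.824 = 2.35 V.
Since V_SD = 0.16 V < V_ov = 2.35 V, the device is in the triode region.
I_D = k_p [V_ov · V_SD − ½ V_SD²] = 2.63 × [2.35 × 0.16 − 0.5 × 0.16²] = 0.954 mA.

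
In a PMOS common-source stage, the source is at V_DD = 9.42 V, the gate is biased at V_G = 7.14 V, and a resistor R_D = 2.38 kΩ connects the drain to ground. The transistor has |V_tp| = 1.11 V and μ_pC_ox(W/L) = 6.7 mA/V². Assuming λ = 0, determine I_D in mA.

I_D = 3.68 mA

V_SG = V_DD − V_G = 9.42 − 7.14 = 2.28 V, so V_ov = 2.28 − 1.11 = 1.17 V.
Assume saturation: I_D = ½ k_p V_ov² = 0.5 × 6.7 × 1.17² = 4.59 mA, giving V_SD = V_DD − I_D R_D = 9.42 − 4.59 × 2.38 = -1.49 V.
But -1.49 V < V_ov = 1.17 V, so the device is actually in triode.
In triode I_D = k_p[V_ov V_SD − ½ V_SD²] and I_D = (V_DD − V_SD)/R_D. Equating: 7.97 V_SD² − 19.66 V_SD + 9.42 = 0, giving V_SD = 0.651 V (the root below V_ov).
I_D = (9.42 − 0.651) / 2.38 = 3.68 mA.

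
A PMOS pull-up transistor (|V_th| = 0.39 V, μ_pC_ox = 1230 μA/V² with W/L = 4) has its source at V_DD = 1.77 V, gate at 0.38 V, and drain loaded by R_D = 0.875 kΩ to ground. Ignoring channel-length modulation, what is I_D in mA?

V_SG = V_DD − V_G = 1.77 − 0.38 = 1.39 V, so V_ov = 1.39 − 0.39 = 1 V.
k_p = μ_pC_ox · (W/L) = 4.92 mA/V².
Assume saturation: I_D = ½ k_p V_ov² = 0.5 × 4.92 × 1² = 2.46 mA, giving V_SD = V_DD − I_D R_D = 1.77 − 2.46 × 0.875 = -0.382 V.
But -0.382 V < V_ov = 1 V, so the device is actually in triode.
In triode I_D = k_p[V_ov V_SD − ½ V_SD²] and I_D = (V_DD − V_SD)/R_D. Equating: 2.15 V_SD² − 5.305 V_SD + 1.77 = 0, giving V_SD = 0.398 V (the root below V_ov).
I_D = (1.77 − 0.398) / 0.875 = 1.57 mA.

I_D = 1.57 mA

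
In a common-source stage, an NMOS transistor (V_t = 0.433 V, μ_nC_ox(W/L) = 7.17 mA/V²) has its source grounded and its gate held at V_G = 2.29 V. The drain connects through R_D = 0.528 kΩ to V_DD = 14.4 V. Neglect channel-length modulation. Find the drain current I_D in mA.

V_GS = V_G = 2.29 V, so V_ov = 2.29 − 0.433 = 1.86 V.
Assume saturation: I_D = ½ k_n V_ov² = 0.5 × 7.17 × 1.86² = 12.4 mA, giving V_DS = V_DD − I_D R_D = 14.4 − 12.4 × 0.528 = 7.87 V.
V_DS = 7.87 V ≥ V_ov = 1.86 V, confirming saturation.

I_D = 12.4 mA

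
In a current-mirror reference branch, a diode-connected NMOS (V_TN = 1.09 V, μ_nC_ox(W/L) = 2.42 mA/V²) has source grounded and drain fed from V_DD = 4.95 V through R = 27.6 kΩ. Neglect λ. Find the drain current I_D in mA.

With gate tied to drain, V_GS = V_DS ≥ V_GS − V_TN, so the device is in saturation.
KCL at the drain: ½ k_n (V_GS − V_TN)² = (V_DD − V_GS)/R.
Let x = V_GS − 1.09. Then 33.4 x² + x − 3.86 = 0, giving x = 0.325 V (positive root), so V_GS = 1.42 V.
I_D = (V_DD − V_GS)/R = (4.95 − 1.42) / 27.6 = 0.128 mA.

I_D = 0.128 mA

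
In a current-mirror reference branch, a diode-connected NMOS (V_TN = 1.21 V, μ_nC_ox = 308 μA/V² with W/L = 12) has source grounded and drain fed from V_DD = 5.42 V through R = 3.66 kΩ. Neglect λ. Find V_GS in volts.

V_GS = 1.93 V

With gate tied to drain, V_GS = V_DS ≥ V_GS − V_TN, so the device is in saturation.
k_n = μ_nC_ox · (W/L) = 3.696 mA/V².
KCL at the drain: ½ k_n (V_GS − V_TN)² = (V_DD − V_GS)/R.
Let x = V_GS − 1.21. Then 6.76 x² + x − 4.21 = 0, giving x = 0.718 V (positive root), so V_GS = 1.93 V.
I_D = (V_DD − V_GS)/R = (5.42 − 1.93) / 3.66 = 0.954 mA.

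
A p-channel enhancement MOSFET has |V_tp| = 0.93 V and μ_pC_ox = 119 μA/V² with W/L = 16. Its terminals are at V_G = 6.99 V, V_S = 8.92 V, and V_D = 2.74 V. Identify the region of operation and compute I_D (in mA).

Saturation; I_D = 0.952 mA

V_SG = V_S − V_G = 8.92 − 6.99 = 1.93 V; V_SD = V_S − V_D = 8.92 − 2.74 = 6.18 V.
k_p = μ_pC_ox · (W/L) = 1.904 mA/V².
V_ov = V_SG − |V_tp| = 1.93 − 0.93 = 1 V.
Since V_SD = 6.18 V ≥ V_ov = 1 V, the device is in saturation.
I_D = ½ k_p V_ov² = 0.5 × 1.904 × 1² = 0.952 mA.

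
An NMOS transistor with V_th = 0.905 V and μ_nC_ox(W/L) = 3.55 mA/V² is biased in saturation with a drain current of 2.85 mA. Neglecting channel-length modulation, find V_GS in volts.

In saturation I_D = ½ k_n (V_GS − V_th)², so V_GS − V_th = √(2 I_D / k_n) = √(2 × 2.85 / 3.55) = 1.27 V.
V_GS = 0.905 + 1.27 = 2.17 V.

V_GS = 2.17 V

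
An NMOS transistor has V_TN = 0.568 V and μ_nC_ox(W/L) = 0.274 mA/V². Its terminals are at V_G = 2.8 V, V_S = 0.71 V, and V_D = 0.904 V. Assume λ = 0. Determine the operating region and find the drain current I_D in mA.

Triode; I_D = 0.0757 mA

V_GS = V_G − V_S = 2.8 − 0.71 = 2.09 V; V_DS = V_D − V_S = 0.904 − 0.71 = 0.194 V.
V_ov = V_GS − V_TN = 2.09 − 0.568 = 1.52 V.
Since V_DS = 0.194 V < V_ov = 1.52 V, the device is in the triode region.
I_D = k_n [V_ov · V_DS − ½ V_DS²] = 0.274 × [1.52 × 0.194 − 0.5 × 0.194²] = 0.0757 mA.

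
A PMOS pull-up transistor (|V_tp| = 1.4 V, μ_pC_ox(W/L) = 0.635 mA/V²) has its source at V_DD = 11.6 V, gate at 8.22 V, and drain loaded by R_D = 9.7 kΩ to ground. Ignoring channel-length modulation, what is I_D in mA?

V_SG = V_DD − V_G = 11.6 − 8.22 = 3.38 V, so V_ov = 3.38 − 1.4 = 1.98 V.
Assume saturation: I_D = ½ k_p V_ov² = 0.5 × 0.635 × 1.98² = 1.24 mA, giving V_SD = V_DD − I_D R_D = 11.6 − 1.24 × 9.7 = -0.474 V.
But -0.474 V < V_ov = 1.98 V, so the device is actually in triode.
In triode I_D = k_p[V_ov V_SD − ½ V_SD²] and I_D = (V_DD − V_SD)/R_D. Equating: 3.08 V_SD² − 13.2 V_SD + 11.6 = 0, giving V_SD = 1.24 V (the root below V_ov).
I_D = (11.6 − 1.24) / 9.7 = 1.07 mA.

I_D = 1.07 mA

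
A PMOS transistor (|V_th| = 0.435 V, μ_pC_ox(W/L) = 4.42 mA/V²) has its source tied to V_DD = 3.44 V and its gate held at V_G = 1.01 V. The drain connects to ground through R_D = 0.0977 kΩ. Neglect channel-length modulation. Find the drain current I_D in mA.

V_SG = V_DD − V_G = 3.44 − 1.01 = 2.43 V, so V_ov = 2.43 − 0.435 = 1.99 V.
Assume saturation: I_D = ½ k_p V_ov² = 0.5 × 4.42 × 1.99² = 8.8 mA, giving V_SD = V_DD − I_D R_D = 3.44 − 8.8 × 0.0977 = 2.58 V.
V_SD = 2.58 V ≥ V_ov = 1.99 V, confirming saturation.

I_D = 8.80 mA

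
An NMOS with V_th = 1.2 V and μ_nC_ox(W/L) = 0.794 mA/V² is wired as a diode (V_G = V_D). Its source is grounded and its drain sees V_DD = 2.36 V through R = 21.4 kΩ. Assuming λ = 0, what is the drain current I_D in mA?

I_D = 0.0395 mA

With gate tied to drain, V_GS = V_DS ≥ V_GS − V_th, so the device is in saturation.
KCL at the drain: ½ k_n (V_GS − V_th)² = (V_DD − V_GS)/R.
Let x = V_GS − 1.2. Then 8.5 x² + x − 1.16 = 0, giving x = 0.315 V (positive root), so V_GS = 1.52 V.
I_D = (V_DD − V_GS)/R = (2.36 − 1.52) / 21.4 = 0.0395 mA.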